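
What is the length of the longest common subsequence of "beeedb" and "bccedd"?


LCS of "beeedb" and "bccedd"
DP table:
           b    c    c    e    d    d
      0    0    0    0    0    0    0
  b   0    1    1    1    1    1    1
  e   0    1    1    1    2    2    2
  e   0    1    1    1    2    2    2
  e   0    1    1    1    2    2    2
  d   0    1    1    1    2    3    3
  b   0    1    1    1    2    3    3
LCS length = dp[6][6] = 3

3


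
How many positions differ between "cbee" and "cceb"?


Comparing "cbee" and "cceb" position by position:
  Position 0: 'c' vs 'c' => same
  Position 1: 'b' vs 'c' => DIFFER
  Position 2: 'e' vs 'e' => same
  Position 3: 'e' vs 'b' => DIFFER
Positions that differ: 2

2


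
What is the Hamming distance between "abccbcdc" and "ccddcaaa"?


Comparing "abccbcdc" and "ccddcaaa" position by position:
  Position 0: 'a' vs 'c' => differ
  Position 1: 'b' vs 'c' => differ
  Position 2: 'c' vs 'd' => differ
  Position 3: 'c' vs 'd' => differ
  Position 4: 'b' vs 'c' => differ
  Position 5: 'c' vs 'a' => differ
  Position 6: 'd' vs 'a' => differ
  Position 7: 'c' vs 'a' => differ
Total differences (Hamming distance): 8

8


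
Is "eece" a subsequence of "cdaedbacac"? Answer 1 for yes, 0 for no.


Check if "eece" is a subsequence of "cdaedbacac"
Greedy scan:
  Position 0 ('c'): no match needed
  Position 1 ('d'): no match needed
  Position 2 ('a'): no match needed
  Position 3 ('e'): matches sub[0] = 'e'
  Position 4 ('d'): no match needed
  Position 5 ('b'): no match needed
  Position 6 ('a'): no match needed
  Position 7 ('c'): no match needed
  Position 8 ('a'): no match needed
  Position 9 ('c'): no match needed
Only matched 1/4 characters => not a subsequence

0


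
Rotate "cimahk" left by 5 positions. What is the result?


Input: "cimahk", rotate left by 5
First 5 characters: "cimah"
Remaining characters: "k"
Concatenate remaining + first: "k" + "cimah" = "kcimah"

kcimah


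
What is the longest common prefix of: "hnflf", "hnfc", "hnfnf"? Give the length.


Words: hnflf, hnfc, hnfnf
  Position 0: all 'h' => match
  Position 1: all 'n' => match
  Position 2: all 'f' => match
  Position 3: ('l', 'c', 'n') => mismatch, stop
LCP = "hnf" (length 3)

3


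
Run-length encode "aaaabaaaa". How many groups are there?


Input: aaaabaaaa
Scanning for consecutive runs:
  Group 1: 'a' x 4 (positions 0-3)
  Group 2: 'b' x 1 (positions 4-4)
  Group 3: 'a' x 4 (positions 5-8)
Total groups: 3

3


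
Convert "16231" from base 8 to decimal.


Input: "16231" in base 8
Positional expansion:
  Digit '1' (value 1) x 8^4 = 4096
  Digit '6' (value 6) x 8^3 = 3072
  Digit '2' (value 2) x 8^2 = 128
  Digit '3' (value 3) x 8^1 = 24
  Digit '1' (value 1) x 8^0 = 1
Sum = 7321

7321


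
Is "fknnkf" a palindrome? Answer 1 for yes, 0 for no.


Input: fknnkf
Reversed: fknnkf
  Compare pos 0 ('f') with pos 5 ('f'): match
  Compare pos 1 ('k') with pos 4 ('k'): match
  Compare pos 2 ('n') with pos 3 ('n'): match
Result: palindrome

1


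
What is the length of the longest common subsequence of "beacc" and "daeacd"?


LCS of "beacc" and "daeacd"
DP table:
           d    a    e    a    c    d
      0    0    0    0    0    0    0
  b   0    0    0    0    0    0    0
  e   0    0    0    1    1    1    1
  a   0    0    1    1    2    2    2
  c   0    0    1    1    2    3    3
  c   0    0    1    1    2    3    3
LCS length = dp[5][6] = 3

3


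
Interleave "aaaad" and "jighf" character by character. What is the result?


Interleaving "aaaad" and "jighf":
  Position 0: 'a' from first, 'j' from second => "aj"
  Position 1: 'a' from first, 'i' from second => "ai"
  Position 2: 'a' from first, 'g' from second => "ag"
  Position 3: 'a' from first, 'h' from second => "ah"
  Position 4: 'd' from first, 'f' from second => "df"
Result: ajaiagahdf

ajaiagahdf


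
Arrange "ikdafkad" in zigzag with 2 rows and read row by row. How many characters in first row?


Zigzag "ikdafkad" into 2 rows:
Placing characters:
  'i' => row 0
  'k' => row 1
  'd' => row 0
  'a' => row 1
  'f' => row 0
  'k' => row 1
  'a' => row 0
  'd' => row 1
Rows:
  Row 0: "idfa"
  Row 1: "kakd"
First row length: 4

4


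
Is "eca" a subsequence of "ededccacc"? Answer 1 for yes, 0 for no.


Check if "eca" is a subsequence of "ededccacc"
Greedy scan:
  Position 0 ('e'): matches sub[0] = 'e'
  Position 1 ('d'): no match needed
  Position 2 ('e'): no match needed
  Position 3 ('d'): no match needed
  Position 4 ('c'): matches sub[1] = 'c'
  Position 5 ('c'): no match needed
  Position 6 ('a'): matches sub[2] = 'a'
  Position 7 ('c'): no match needed
  Position 8 ('c'): no match needed
All 3 characters matched => is a subsequence

1


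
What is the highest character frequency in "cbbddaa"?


Input: cbbddaa
Character counts:
  'a': 2
  'b': 2
  'c': 1
  'd': 2
Maximum frequency: 2

2


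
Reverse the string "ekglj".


Input: ekglj
Reading characters right to left:
  Position 4: 'j'
  Position 3: 'l'
  Position 2: 'g'
  Position 1: 'k'
  Position 0: 'e'
Reversed: jlgke

jlgke


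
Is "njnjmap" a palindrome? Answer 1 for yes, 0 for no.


Input: njnjmap
Reversed: pamjnjn
  Compare pos 0 ('n') with pos 6 ('p'): MISMATCH
  Compare pos 1 ('j') with pos 5 ('a'): MISMATCH
  Compare pos 2 ('n') with pos 4 ('m'): MISMATCH
Result: not a palindrome

0


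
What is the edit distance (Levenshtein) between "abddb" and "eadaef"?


Computing edit distance: "abddb" -> "eadaef"
DP table:
           e    a    d    a    e    f
      0    1    2    3    4    5    6
  a   1    1    1    2    3    4    5
  b   2    2    2    2    3    4    5
  d   3    3    3    2    3    4    5
  d   4    4    4    3    3    4    5
  b   5    5    5    4    4    4    5
Edit distance = dp[5][6] = 5

5


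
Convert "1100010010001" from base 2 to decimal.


Input: "1100010010001" in base 2
Positional expansion:
  Digit '1' (value 1) x 2^12 = 4096
  Digit '1' (value 1) x 2^11 = 2048
  Digit '0' (value 0) x 2^10 = 0
  Digit '0' (value 0) x 2^9 = 0
  Digit '0' (value 0) x 2^8 = 0
  Digit '1' (value 1) x 2^7 = 128
  Digit '0' (value 0) x 2^6 = 0
  Digit '0' (value 0) x 2^5 = 0
  Digit '1' (value 1) x 2^4 = 16
  Digit '0' (value 0) x 2^3 = 0
  Digit '0' (value 0) x 2^2 = 0
  Digit '0' (value 0) x 2^1 = 0
  Digit '1' (value 1) x 2^0 = 1
Sum = 6289

6289


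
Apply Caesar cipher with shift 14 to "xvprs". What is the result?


Caesar cipher: shift "xvprs" by 14
  'x' (pos 23) + 14 = pos 11 = 'l'
  'v' (pos 21) + 14 = pos 9 = 'j'
  'p' (pos 15) + 14 = pos 3 = 'd'
  'r' (pos 17) + 14 = pos 5 = 'f'
  's' (pos 18) + 14 = pos 6 = 'g'
Result: ljdfg

ljdfg


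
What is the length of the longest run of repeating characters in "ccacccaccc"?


Input: "ccacccaccc"
Scanning for longest run:
  Position 1 ('c'): continues run of 'c', length=2
  Position 2 ('a'): new char, reset run to 1
  Position 3 ('c'): new char, reset run to 1
  Position 4 ('c'): continues run of 'c', length=2
  Position 5 ('c'): continues run of 'c', length=3
  Position 6 ('a'): new char, reset run to 1
  Position 7 ('c'): new char, reset run to 1
  Position 8 ('c'): continues run of 'c', length=2
  Position 9 ('c'): continues run of 'c', length=3
Longest run: 'c' with length 3

3


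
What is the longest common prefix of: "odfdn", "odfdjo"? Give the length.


Words: odfdn, odfdjo
  Position 0: all 'o' => match
  Position 1: all 'd' => match
  Position 2: all 'f' => match
  Position 3: all 'd' => match
  Position 4: ('n', 'j') => mismatch, stop
LCP = "odfd" (length 4)

4


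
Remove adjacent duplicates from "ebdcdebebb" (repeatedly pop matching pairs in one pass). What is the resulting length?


Input: ebdcdebebb
Stack-based adjacent duplicate removal:
  Read 'e': push. Stack: e
  Read 'b': push. Stack: eb
  Read 'd': push. Stack: ebd
  Read 'c': push. Stack: ebdc
  Read 'd': push. Stack: ebdcd
  Read 'e': push. Stack: ebdcde
  Read 'b': push. Stack: ebdcdeb
  Read 'e': push. Stack: ebdcdebe
  Read 'b': push. Stack: ebdcdebeb
  Read 'b': matches stack top 'b' => pop. Stack: ebdcdebe
Final stack: "ebdcdebe" (length 8)

8


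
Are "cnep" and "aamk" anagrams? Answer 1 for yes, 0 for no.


Strings: "cnep", "aamk"
Sorted first:  cenp
Sorted second: aakm
Differ at position 0: 'c' vs 'a' => not anagrams

0


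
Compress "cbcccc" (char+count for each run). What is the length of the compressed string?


Input: cbcccc
Runs:
  'c' x 1 => "c1"
  'b' x 1 => "b1"
  'c' x 4 => "c4"
Compressed: "c1b1c4"
Compressed length: 6

6


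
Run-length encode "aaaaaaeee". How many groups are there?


Input: aaaaaaeee
Scanning for consecutive runs:
  Group 1: 'a' x 6 (positions 0-5)
  Group 2: 'e' x 3 (positions 6-8)
Total groups: 2

2


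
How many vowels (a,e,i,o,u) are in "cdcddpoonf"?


Input: cdcddpoonf
Checking each character:
  'c' at position 0: consonant
  'd' at position 1: consonant
  'c' at position 2: consonant
  'd' at position 3: consonant
  'd' at position 4: consonant
  'p' at position 5: consonant
  'o' at position 6: vowel (running total: 1)
  'o' at position 7: vowel (running total: 2)
  'n' at position 8: consonant
  'f' at position 9: consonant
Total vowels: 2

2


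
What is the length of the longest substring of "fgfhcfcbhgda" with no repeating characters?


Input: "fgfhcfcbhgda"
Sliding window (track last position of each char):
  Position 0 ('f'): window [0,0] length 1 -- new best
  Position 1 ('g'): window [0,1] length 2 -- new best
  Position 2 ('f'): repeat (last at 0), move window start to 1
  Position 2 ('f'): window [1,2] length 2
  Position 3 ('h'): window [1,3] length 3 -- new best
  Position 4 ('c'): window [1,4] length 4 -- new best
  Position 5 ('f'): repeat (last at 2), move window start to 3
  Position 5 ('f'): window [3,5] length 3
  Position 6 ('c'): repeat (last at 4), move window start to 5
  Position 6 ('c'): window [5,6] length 2
  Position 7 ('b'): window [5,7] length 3
  Position 8 ('h'): window [5,8] length 4
  Position 9 ('g'): window [5,9] length 5 -- new best
  Position 10 ('d'): window [5,10] length 6 -- new best
  Position 11 ('a'): window [5,11] length 7 -- new best
Longest substring with no repeats: "fcbhgda" with length 7

7


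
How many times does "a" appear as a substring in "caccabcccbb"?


Searching for "a" in "caccabcccbb"
Scanning each position:
  Position 0: "c" => no
  Position 1: "a" => MATCH
  Position 2: "c" => no
  Position 3: "c" => no
  Position 4: "a" => MATCH
  Position 5: "b" => no
  Position 6: "c" => no
  Position 7: "c" => no
  Position 8: "c" => no
  Position 9: "b" => no
  Position 10: "b" => no
Total occurrences: 2

2


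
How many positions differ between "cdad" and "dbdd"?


Comparing "cdad" and "dbdd" position by position:
  Position 0: 'c' vs 'd' => DIFFER
  Position 1: 'd' vs 'b' => DIFFER
  Position 2: 'a' vs 'd' => DIFFER
  Position 3: 'd' vs 'd' => same
Positions that differ: 3

3


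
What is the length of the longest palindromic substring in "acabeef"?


Input: "acabeef"
Checking substrings for palindromes:
  [0:3] "aca" (len 3) => palindrome
  [4:6] "ee" (len 2) => palindrome
Longest palindromic substring: "aca" with length 3

3


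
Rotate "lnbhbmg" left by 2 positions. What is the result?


Input: "lnbhbmg", rotate left by 2
First 2 characters: "ln"
Remaining characters: "bhbmg"
Concatenate remaining + first: "bhbmg" + "ln" = "bhbmgln"

bhbmgln


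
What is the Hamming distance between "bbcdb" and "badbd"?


Comparing "bbcdb" and "badbd" position by position:
  Position 0: 'b' vs 'b' => same
  Position 1: 'b' vs 'a' => differ
  Position 2: 'c' vs 'd' => differ
  Position 3: 'd' vs 'b' => differ
  Position 4: 'b' vs 'd' => differ
Total differences (Hamming distance): 4

4


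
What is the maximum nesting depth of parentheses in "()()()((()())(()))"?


Input: "()()()((()())(()))"
Tracking depth:
  Position 0 '(': depth becomes 1
  Position 1 ')': depth becomes 0
  Position 2 '(': depth becomes 1
  Position 3 ')': depth becomes 0
  Position 4 '(': depth becomes 1
  Position 5 ')': depth becomes 0
  Position 6 '(': depth becomes 1
  Position 7 '(': depth becomes 2
  Position 8 '(': depth becomes 3
  Position 9 ')': depth becomes 2
  Position 10 '(': depth becomes 3
  Position 11 ')': depth becomes 2
  Position 12 ')': depth becomes 1
  Position 13 '(': depth becomes 2
  Position 14 '(': depth becomes 3
  Position 15 ')': depth becomes 2
  Position 16 ')': depth becomes 1
  Position 17 ')': depth becomes 0
Maximum depth reached: 3

3


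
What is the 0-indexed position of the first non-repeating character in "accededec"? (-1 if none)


Input: accededec
Character frequencies:
  'a': 1
  'c': 3
  'd': 2
  'e': 3
Scanning left to right for freq == 1:
  Position 0 ('a'): unique! => answer = 0

0


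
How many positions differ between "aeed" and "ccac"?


Comparing "aeed" and "ccac" position by position:
  Position 0: 'a' vs 'c' => DIFFER
  Position 1: 'e' vs 'c' => DIFFER
  Position 2: 'e' vs 'a' => DIFFER
  Position 3: 'd' vs 'c' => DIFFER
Positions that differ: 4

4


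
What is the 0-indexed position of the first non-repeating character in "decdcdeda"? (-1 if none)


Input: decdcdeda
Character frequencies:
  'a': 1
  'c': 2
  'd': 4
  'e': 2
Scanning left to right for freq == 1:
  Position 0 ('d'): freq=4, skip
  Position 1 ('e'): freq=2, skip
  Position 2 ('c'): freq=2, skip
  Position 3 ('d'): freq=4, skip
  Position 4 ('c'): freq=2, skip
  Position 5 ('d'): freq=4, skip
  Position 6 ('e'): freq=2, skip
  Position 7 ('d'): freq=4, skip
  Position 8 ('a'): unique! => answer = 8

8


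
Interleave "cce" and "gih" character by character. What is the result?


Interleaving "cce" and "gih":
  Position 0: 'c' from first, 'g' from second => "cg"
  Position 1: 'c' from first, 'i' from second => "ci"
  Position 2: 'e' from first, 'h' from second => "eh"
Result: cgcieh

cgcieh


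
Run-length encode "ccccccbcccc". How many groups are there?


Input: ccccccbcccc
Scanning for consecutive runs:
  Group 1: 'c' x 6 (positions 0-5)
  Group 2: 'b' x 1 (positions 6-6)
  Group 3: 'c' x 4 (positions 7-10)
Total groups: 3

3


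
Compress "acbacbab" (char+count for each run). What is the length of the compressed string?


Input: acbacbab
Runs:
  'a' x 1 => "a1"
  'c' x 1 => "c1"
  'b' x 1 => "b1"
  'a' x 1 => "a1"
  'c' x 1 => "c1"
  'b' x 1 => "b1"
  'a' x 1 => "a1"
  'b' x 1 => "b1"
Compressed: "a1c1b1a1c1b1a1b1"
Compressed length: 16

16


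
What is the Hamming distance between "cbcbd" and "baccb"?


Comparing "cbcbd" and "baccb" position by position:
  Position 0: 'c' vs 'b' => differ
  Position 1: 'b' vs 'a' => differ
  Position 2: 'c' vs 'c' => same
  Position 3: 'b' vs 'c' => differ
  Position 4: 'd' vs 'b' => differ
Total differences (Hamming distance): 4

4


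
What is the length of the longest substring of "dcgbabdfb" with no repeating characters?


Input: "dcgbabdfb"
Sliding window (track last position of each char):
  Position 0 ('d'): window [0,0] length 1 -- new best
  Position 1 ('c'): window [0,1] length 2 -- new best
  Position 2 ('g'): window [0,2] length 3 -- new best
  Position 3 ('b'): window [0,3] length 4 -- new best
  Position 4 ('a'): window [0,4] length 5 -- new best
  Position 5 ('b'): repeat (last at 3), move window start to 4
  Position 5 ('b'): window [4,5] length 2
  Position 6 ('d'): window [4,6] length 3
  Position 7 ('f'): window [4,7] length 4
  Position 8 ('b'): repeat (last at 5), move window start to 6
  Position 8 ('b'): window [6,8] length 3
Longest substring with no repeats: "dcgba" with length 5

5


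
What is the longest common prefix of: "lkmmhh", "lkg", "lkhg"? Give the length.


Words: lkmmhh, lkg, lkhg
  Position 0: all 'l' => match
  Position 1: all 'k' => match
  Position 2: ('m', 'g', 'h') => mismatch, stop
LCP = "lk" (length 2)

2


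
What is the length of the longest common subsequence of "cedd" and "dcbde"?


LCS of "cedd" and "dcbde"
DP table:
           d    c    b    d    e
      0    0    0    0    0    0
  c   0    0    1    1    1    1
  e   0    0    1    1    1    2
  d   0    1    1    1    2    2
  d   0    1    1    1    2    2
LCS length = dp[4][5] = 2

2


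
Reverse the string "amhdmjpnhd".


Input: amhdmjpnhd
Reading characters right to left:
  Position 9: 'd'
  Position 8: 'h'
  Position 7: 'n'
  Position 6: 'p'
  Position 5: 'j'
  Position 4: 'm'
  Position 3: 'd'
  Position 2: 'h'
  Position 1: 'm'
  Position 0: 'a'
Reversed: dhnpjmdhma

dhnpjmdhma


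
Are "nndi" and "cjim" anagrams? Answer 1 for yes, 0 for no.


Strings: "nndi", "cjim"
Sorted first:  dinn
Sorted second: cijm
Differ at position 0: 'd' vs 'c' => not anagrams

0


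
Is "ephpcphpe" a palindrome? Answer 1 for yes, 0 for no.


Input: ephpcphpe
Reversed: ephpcphpe
  Compare pos 0 ('e') with pos 8 ('e'): match
  Compare pos 1 ('p') with pos 7 ('p'): match
  Compare pos 2 ('h') with pos 6 ('h'): match
  Compare pos 3 ('p') with pos 5 ('p'): match
Result: palindrome

1


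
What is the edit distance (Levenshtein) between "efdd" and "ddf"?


Computing edit distance: "efdd" -> "ddf"
DP table:
           d    d    f
      0    1    2    3
  e   1    1    2    3
  f   2    2    2    2
  d   3    2    2    3
  d   4    3    2    3
Edit distance = dp[4][3] = 3

3


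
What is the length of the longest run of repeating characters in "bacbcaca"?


Input: "bacbcaca"
Scanning for longest run:
  Position 1 ('a'): new char, reset run to 1
  Position 2 ('c'): new char, reset run to 1
  Position 3 ('b'): new char, reset run to 1
  Position 4 ('c'): new char, reset run to 1
  Position 5 ('a'): new char, reset run to 1
  Position 6 ('c'): new char, reset run to 1
  Position 7 ('a'): new char, reset run to 1
Longest run: 'b' with length 1

1


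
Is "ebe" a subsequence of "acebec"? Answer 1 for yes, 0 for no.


Check if "ebe" is a subsequence of "acebec"
Greedy scan:
  Position 0 ('a'): no match needed
  Position 1 ('c'): no match needed
  Position 2 ('e'): matches sub[0] = 'e'
  Position 3 ('b'): matches sub[1] = 'b'
  Position 4 ('e'): matches sub[2] = 'e'
  Position 5 ('c'): no match needed
All 3 characters matched => is a subsequence

1


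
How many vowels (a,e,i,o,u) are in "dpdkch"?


Input: dpdkch
Checking each character:
  'd' at position 0: consonant
  'p' at position 1: consonant
  'd' at position 2: consonant
  'k' at position 3: consonant
  'c' at position 4: consonant
  'h' at position 5: consonant
Total vowels: 0

0


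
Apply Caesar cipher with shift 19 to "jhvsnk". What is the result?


Caesar cipher: shift "jhvsnk" by 19
  'j' (pos 9) + 19 = pos 2 = 'c'
  'h' (pos 7) + 19 = pos 0 = 'a'
  'v' (pos 21) + 19 = pos 14 = 'o'
  's' (pos 18) + 19 = pos 11 = 'l'
  'n' (pos 13) + 19 = pos 6 = 'g'
  'k' (pos 10) + 19 = pos 3 = 'd'
Result: caolgd

caolgd


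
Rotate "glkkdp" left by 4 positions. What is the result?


Input: "glkkdp", rotate left by 4
First 4 characters: "glkk"
Remaining characters: "dp"
Concatenate remaining + first: "dp" + "glkk" = "dpglkk"

dpglkk


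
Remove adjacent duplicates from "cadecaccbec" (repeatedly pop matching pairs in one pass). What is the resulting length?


Input: cadecaccbec
Stack-based adjacent duplicate removal:
  Read 'c': push. Stack: c
  Read 'a': push. Stack: ca
  Read 'd': push. Stack: cad
  Read 'e': push. Stack: cade
  Read 'c': push. Stack: cadec
  Read 'a': push. Stack: cadeca
  Read 'c': push. Stack: cadecac
  Read 'c': matches stack top 'c' => pop. Stack: cadeca
  Read 'b': push. Stack: cadecab
  Read 'e': push. Stack: cadecabe
  Read 'c': push. Stack: cadecabec
Final stack: "cadecabec" (length 9)

9


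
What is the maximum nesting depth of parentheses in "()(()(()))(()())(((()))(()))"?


Input: "()(()(()))(()())(((()))(()))"
Tracking depth:
  Position 0 '(': depth becomes 1
  Position 1 ')': depth becomes 0
  Position 2 '(': depth becomes 1
  Position 3 '(': depth becomes 2
  Position 4 ')': depth becomes 1
  Position 5 '(': depth becomes 2
  Position 6 '(': depth becomes 3
  Position 7 ')': depth becomes 2
  Position 8 ')': depth becomes 1
  Position 9 ')': depth becomes 0
  Position 10 '(': depth becomes 1
  Position 11 '(': depth becomes 2
  Position 12 ')': depth becomes 1
  Position 13 '(': depth becomes 2
  Position 14 ')': depth becomes 1
  Position 15 ')': depth becomes 0
  Position 16 '(': depth becomes 1
  Position 17 '(': depth becomes 2
  Position 18 '(': depth becomes 3
  Position 19 '(': depth becomes 4
  Position 20 ')': depth becomes 3
  Position 21 ')': depth becomes 2
  Position 22 ')': depth becomes 1
  Position 23 '(': depth becomes 2
  Position 24 '(': depth becomes 3
  Position 25 ')': depth becomes 2
  Position 26 ')': depth becomes 1
  Position 27 ')': depth becomes 0
Maximum depth reached: 4

4


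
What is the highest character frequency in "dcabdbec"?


Input: dcabdbec
Character counts:
  'a': 1
  'b': 2
  'c': 2
  'd': 2
  'e': 1
Maximum frequency: 2

2


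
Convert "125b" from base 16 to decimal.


Input: "125b" in base 16
Positional expansion:
  Digit '1' (value 1) x 16^3 = 4096
  Digit '2' (value 2) x 16^2 = 512
  Digit '5' (value 5) x 16^1 = 80
  Digit 'b' (value 11) x 16^0 = 11
Sum = 4699

4699


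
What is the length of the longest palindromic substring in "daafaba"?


Input: "daafaba"
Checking substrings for palindromes:
  [2:5] "afa" (len 3) => palindrome
  [4:7] "aba" (len 3) => palindrome
  [1:3] "aa" (len 2) => palindrome
Longest palindromic substring: "afa" with length 3

3


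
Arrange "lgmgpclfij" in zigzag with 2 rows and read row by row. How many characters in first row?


Zigzag "lgmgpclfij" into 2 rows:
Placing characters:
  'l' => row 0
  'g' => row 1
  'm' => row 0
  'g' => row 1
  'p' => row 0
  'c' => row 1
  'l' => row 0
  'f' => row 1
  'i' => row 0
  'j' => row 1
Rows:
  Row 0: "lmpli"
  Row 1: "ggcfj"
First row length: 5

5


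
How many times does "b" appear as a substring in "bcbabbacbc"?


Searching for "b" in "bcbabbacbc"
Scanning each position:
  Position 0: "b" => MATCH
  Position 1: "c" => no
  Position 2: "b" => MATCH
  Position 3: "a" => no
  Position 4: "b" => MATCH
  Position 5: "b" => MATCH
  Position 6: "a" => no
  Position 7: "c" => no
  Position 8: "b" => MATCH
  Position 9: "c" => no
Total occurrences: 5

5


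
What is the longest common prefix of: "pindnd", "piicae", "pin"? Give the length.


Words: pindnd, piicae, pin
  Position 0: all 'p' => match
  Position 1: all 'i' => match
  Position 2: ('n', 'i', 'n') => mismatch, stop
LCP = "pi" (length 2)

2


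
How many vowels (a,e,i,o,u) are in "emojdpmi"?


Input: emojdpmi
Checking each character:
  'e' at position 0: vowel (running total: 1)
  'm' at position 1: consonant
  'o' at position 2: vowel (running total: 2)
  'j' at position 3: consonant
  'd' at position 4: consonant
  'p' at position 5: consonant
  'm' at position 6: consonant
  'i' at position 7: vowel (running total: 3)
Total vowels: 3

3


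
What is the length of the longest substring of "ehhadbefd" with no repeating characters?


Input: "ehhadbefd"
Sliding window (track last position of each char):
  Position 0 ('e'): window [0,0] length 1 -- new best
  Position 1 ('h'): window [0,1] length 2 -- new best
  Position 2 ('h'): repeat (last at 1), move window start to 2
  Position 2 ('h'): window [2,2] length 1
  Position 3 ('a'): window [2,3] length 2
  Position 4 ('d'): window [2,4] length 3 -- new best
  Position 5 ('b'): window [2,5] length 4 -- new best
  Position 6 ('e'): window [2,6] length 5 -- new best
  Position 7 ('f'): window [2,7] length 6 -- new best
  Position 8 ('d'): repeat (last at 4), move window start to 5
  Position 8 ('d'): window [5,8] length 4
Longest substring with no repeats: "hadbef" with length 6

6


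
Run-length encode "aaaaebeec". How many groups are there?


Input: aaaaebeec
Scanning for consecutive runs:
  Group 1: 'a' x 4 (positions 0-3)
  Group 2: 'e' x 1 (positions 4-4)
  Group 3: 'b' x 1 (positions 5-5)
  Group 4: 'e' x 2 (positions 6-7)
  Group 5: 'c' x 1 (positions 8-8)
Total groups: 5

5


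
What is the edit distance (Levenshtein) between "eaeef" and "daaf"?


Computing edit distance: "eaeef" -> "daaf"
DP table:
           d    a    a    f
      0    1    2    3    4
  e   1    1    2    3    4
  a   2    2    1    2    3
  e   3    3    2    2    3
  e   4    4    3    3    3
  f   5    5    4    4    3
Edit distance = dp[5][4] = 3

3


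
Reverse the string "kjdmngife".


Input: kjdmngife
Reading characters right to left:
  Position 8: 'e'
  Position 7: 'f'
  Position 6: 'i'
  Position 5: 'g'
  Position 4: 'n'
  Position 3: 'm'
  Position 2: 'd'
  Position 1: 'j'
  Position 0: 'k'
Reversed: efignmdjk

efignmdjk


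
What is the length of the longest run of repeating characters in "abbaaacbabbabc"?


Input: "abbaaacbabbabc"
Scanning for longest run:
  Position 1 ('b'): new char, reset run to 1
  Position 2 ('b'): continues run of 'b', length=2
  Position 3 ('a'): new char, reset run to 1
  Position 4 ('a'): continues run of 'a', length=2
  Position 5 ('a'): continues run of 'a', length=3
  Position 6 ('c'): new char, reset run to 1
  Position 7 ('b'): new char, reset run to 1
  Position 8 ('a'): new char, reset run to 1
  Position 9 ('b'): new char, reset run to 1
  Position 10 ('b'): continues run of 'b', length=2
  Position 11 ('a'): new char, reset run to 1
  Position 12 ('b'): new char, reset run to 1
  Position 13 ('c'): new char, reset run to 1
Longest run: 'a' with length 3

3


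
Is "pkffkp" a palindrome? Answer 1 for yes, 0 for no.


Input: pkffkp
Reversed: pkffkp
  Compare pos 0 ('p') with pos 5 ('p'): match
  Compare pos 1 ('k') with pos 4 ('k'): match
  Compare pos 2 ('f') with pos 3 ('f'): match
Result: palindrome

1


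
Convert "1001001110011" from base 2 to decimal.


Input: "1001001110011" in base 2
Positional expansion:
  Digit '1' (value 1) x 2^12 = 4096
  Digit '0' (value 0) x 2^11 = 0
  Digit '0' (value 0) x 2^10 = 0
  Digit '1' (value 1) x 2^9 = 512
  Digit '0' (value 0) x 2^8 = 0
  Digit '0' (value 0) x 2^7 = 0
  Digit '1' (value 1) x 2^6 = 64
  Digit '1' (value 1) x 2^5 = 32
  Digit '1' (value 1) x 2^4 = 16
  Digit '0' (value 0) x 2^3 = 0
  Digit '0' (value 0) x 2^2 = 0
  Digit '1' (value 1) x 2^1 = 2
  Digit '1' (value 1) x 2^0 = 1
Sum = 4723

4723


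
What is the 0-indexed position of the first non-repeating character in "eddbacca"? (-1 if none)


Input: eddbacca
Character frequencies:
  'a': 2
  'b': 1
  'c': 2
  'd': 2
  'e': 1
Scanning left to right for freq == 1:
  Position 0 ('e'): unique! => answer = 0

0


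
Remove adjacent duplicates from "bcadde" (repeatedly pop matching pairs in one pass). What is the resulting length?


Input: bcadde
Stack-based adjacent duplicate removal:
  Read 'b': push. Stack: b
  Read 'c': push. Stack: bc
  Read 'a': push. Stack: bca
  Read 'd': push. Stack: bcad
  Read 'd': matches stack top 'd' => pop. Stack: bca
  Read 'e': push. Stack: bcae
Final stack: "bcae" (length 4)

4


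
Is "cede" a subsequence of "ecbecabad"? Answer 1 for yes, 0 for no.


Check if "cede" is a subsequence of "ecbecabad"
Greedy scan:
  Position 0 ('e'): no match needed
  Position 1 ('c'): matches sub[0] = 'c'
  Position 2 ('b'): no match needed
  Position 3 ('e'): matches sub[1] = 'e'
  Position 4 ('c'): no match needed
  Position 5 ('a'): no match needed
  Position 6 ('b'): no match needed
  Position 7 ('a'): no match needed
  Position 8 ('d'): matches sub[2] = 'd'
Only matched 3/4 characters => not a subsequence

0


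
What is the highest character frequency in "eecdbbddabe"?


Input: eecdbbddabe
Character counts:
  'a': 1
  'b': 3
  'c': 1
  'd': 3
  'e': 3
Maximum frequency: 3

3


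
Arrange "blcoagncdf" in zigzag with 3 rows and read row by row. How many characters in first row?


Zigzag "blcoagncdf" into 3 rows:
Placing characters:
  'b' => row 0
  'l' => row 1
  'c' => row 2
  'o' => row 1
  'a' => row 0
  'g' => row 1
  'n' => row 2
  'c' => row 1
  'd' => row 0
  'f' => row 1
Rows:
  Row 0: "bad"
  Row 1: "logcf"
  Row 2: "cn"
First row length: 3

3


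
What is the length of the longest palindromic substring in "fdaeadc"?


Input: "fdaeadc"
Checking substrings for palindromes:
  [1:6] "daead" (len 5) => palindrome
  [2:5] "aea" (len 3) => palindrome
Longest palindromic substring: "daead" with length 5

5


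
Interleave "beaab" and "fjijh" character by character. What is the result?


Interleaving "beaab" and "fjijh":
  Position 0: 'b' from first, 'f' from second => "bf"
  Position 1: 'e' from first, 'j' from second => "ej"
  Position 2: 'a' from first, 'i' from second => "ai"
  Position 3: 'a' from first, 'j' from second => "aj"
  Position 4: 'b' from first, 'h' from second => "bh"
Result: bfejaiajbh

bfejaiajbh


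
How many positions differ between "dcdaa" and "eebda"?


Comparing "dcdaa" and "eebda" position by position:
  Position 0: 'd' vs 'e' => DIFFER
  Position 1: 'c' vs 'e' => DIFFER
  Position 2: 'd' vs 'b' => DIFFER
  Position 3: 'a' vs 'd' => DIFFER
  Position 4: 'a' vs 'a' => same
Positions that differ: 4

4


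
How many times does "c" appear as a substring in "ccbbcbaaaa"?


Searching for "c" in "ccbbcbaaaa"
Scanning each position:
  Position 0: "c" => MATCH
  Position 1: "c" => MATCH
  Position 2: "b" => no
  Position 3: "b" => no
  Position 4: "c" => MATCH
  Position 5: "b" => no
  Position 6: "a" => no
  Position 7: "a" => no
  Position 8: "a" => no
  Position 9: "a" => no
Total occurrences: 3

3


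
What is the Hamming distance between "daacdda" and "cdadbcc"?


Comparing "daacdda" and "cdadbcc" position by position:
  Position 0: 'd' vs 'c' => differ
  Position 1: 'a' vs 'd' => differ
  Position 2: 'a' vs 'a' => same
  Position 3: 'c' vs 'd' => differ
  Position 4: 'd' vs 'b' => differ
  Position 5: 'd' vs 'c' => differ
  Position 6: 'a' vs 'c' => differ
Total differences (Hamming distance): 6

6


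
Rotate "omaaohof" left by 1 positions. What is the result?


Input: "omaaohof", rotate left by 1
First 1 characters: "o"
Remaining characters: "maaohof"
Concatenate remaining + first: "maaohof" + "o" = "maaohofo"

maaohofo


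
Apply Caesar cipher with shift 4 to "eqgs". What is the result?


Caesar cipher: shift "eqgs" by 4
  'e' (pos 4) + 4 = pos 8 = 'i'
  'q' (pos 16) + 4 = pos 20 = 'u'
  'g' (pos 6) + 4 = pos 10 = 'k'
  's' (pos 18) + 4 = pos 22 = 'w'
Result: iukw

iukw


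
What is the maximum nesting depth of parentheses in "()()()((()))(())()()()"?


Input: "()()()((()))(())()()()"
Tracking depth:
  Position 0 '(': depth becomes 1
  Position 1 ')': depth becomes 0
  Position 2 '(': depth becomes 1
  Position 3 ')': depth becomes 0
  Position 4 '(': depth becomes 1
  Position 5 ')': depth becomes 0
  Position 6 '(': depth becomes 1
  Position 7 '(': depth becomes 2
  Position 8 '(': depth becomes 3
  Position 9 ')': depth becomes 2
  Position 10 ')': depth becomes 1
  Position 11 ')': depth becomes 0
  Position 12 '(': depth becomes 1
  Position 13 '(': depth becomes 2
  Position 14 ')': depth becomes 1
  Position 15 ')': depth becomes 0
  Position 16 '(': depth becomes 1
  Position 17 ')': depth becomes 0
  Position 18 '(': depth becomes 1
  Position 19 ')': depth becomes 0
  Position 20 '(': depth becomes 1
  Position 21 ')': depth becomes 0
Maximum depth reached: 3

3


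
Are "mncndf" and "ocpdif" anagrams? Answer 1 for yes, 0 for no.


Strings: "mncndf", "ocpdif"
Sorted first:  cdfmnn
Sorted second: cdfiop
Differ at position 3: 'm' vs 'i' => not anagrams

0


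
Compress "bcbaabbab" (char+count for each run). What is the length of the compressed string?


Input: bcbaabbab
Runs:
  'b' x 1 => "b1"
  'c' x 1 => "c1"
  'b' x 1 => "b1"
  'a' x 2 => "a2"
  'b' x 2 => "b2"
  'a' x 1 => "a1"
  'b' x 1 => "b1"
Compressed: "b1c1b1a2b2a1b1"
Compressed length: 14

14


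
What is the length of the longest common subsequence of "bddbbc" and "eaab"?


LCS of "bddbbc" and "eaab"
DP table:
           e    a    a    b
      0    0    0    0    0
  b   0    0    0    0    1
  d   0    0    0    0    1
  d   0    0    0    0    1
  b   0    0    0    0    1
  b   0    0    0    0    1
  c   0    0    0    0    1
LCS length = dp[6][4] = 1

1


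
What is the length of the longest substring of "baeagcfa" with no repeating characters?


Input: "baeagcfa"
Sliding window (track last position of each char):
  Position 0 ('b'): window [0,0] length 1 -- new best
  Position 1 ('a'): window [0,1] length 2 -- new best
  Position 2 ('e'): window [0,2] length 3 -- new best
  Position 3 ('a'): repeat (last at 1), move window start to 2
  Position 3 ('a'): window [2,3] length 2
  Position 4 ('g'): window [2,4] length 3
  Position 5 ('c'): window [2,5] length 4 -- new best
  Position 6 ('f'): window [2,6] length 5 -- new best
  Position 7 ('a'): repeat (last at 3), move window start to 4
  Position 7 ('a'): window [4,7] length 4
Longest substring with no repeats: "eagcf" with length 5

5


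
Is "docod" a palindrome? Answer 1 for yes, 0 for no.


Input: docod
Reversed: docod
  Compare pos 0 ('d') with pos 4 ('d'): match
  Compare pos 1 ('o') with pos 3 ('o'): match
Result: palindrome

1


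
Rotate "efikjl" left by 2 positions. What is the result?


Input: "efikjl", rotate left by 2
First 2 characters: "ef"
Remaining characters: "ikjl"
Concatenate remaining + first: "ikjl" + "ef" = "ikjlef"

ikjlef


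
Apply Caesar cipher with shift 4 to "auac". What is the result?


Caesar cipher: shift "auac" by 4
  'a' (pos 0) + 4 = pos 4 = 'e'
  'u' (pos 20) + 4 = pos 24 = 'y'
  'a' (pos 0) + 4 = pos 4 = 'e'
  'c' (pos 2) + 4 = pos 6 = 'g'
Result: eyeg

eyeg


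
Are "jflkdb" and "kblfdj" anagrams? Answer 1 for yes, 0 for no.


Strings: "jflkdb", "kblfdj"
Sorted first:  bdfjkl
Sorted second: bdfjkl
Sorted forms match => anagrams

1


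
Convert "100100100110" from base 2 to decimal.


Input: "100100100110" in base 2
Positional expansion:
  Digit '1' (value 1) x 2^11 = 2048
  Digit '0' (value 0) x 2^10 = 0
  Digit '0' (value 0) x 2^9 = 0
  Digit '1' (value 1) x 2^8 = 256
  Digit '0' (value 0) x 2^7 = 0
  Digit '0' (value 0) x 2^6 = 0
  Digit '1' (value 1) x 2^5 = 32
  Digit '0' (value 0) x 2^4 = 0
  Digit '0' (value 0) x 2^3 = 0
  Digit '1' (value 1) x 2^2 = 4
  Digit '1' (value 1) x 2^1 = 2
  Digit '0' (value 0) x 2^0 = 0
Sum = 2342

2342


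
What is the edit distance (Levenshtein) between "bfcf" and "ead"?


Computing edit distance: "bfcf" -> "ead"
DP table:
           e    a    d
      0    1    2    3
  b   1    1    2    3
  f   2    2    2    3
  c   3    3    3    3
  f   4    4    4    4
Edit distance = dp[4][3] = 4

4


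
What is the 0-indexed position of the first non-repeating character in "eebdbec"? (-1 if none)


Input: eebdbec
Character frequencies:
  'b': 2
  'c': 1
  'd': 1
  'e': 3
Scanning left to right for freq == 1:
  Position 0 ('e'): freq=3, skip
  Position 1 ('e'): freq=3, skip
  Position 2 ('b'): freq=2, skip
  Position 3 ('d'): unique! => answer = 3

3


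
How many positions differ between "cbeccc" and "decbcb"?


Comparing "cbeccc" and "decbcb" position by position:
  Position 0: 'c' vs 'd' => DIFFER
  Position 1: 'b' vs 'e' => DIFFER
  Position 2: 'e' vs 'c' => DIFFER
  Position 3: 'c' vs 'b' => DIFFER
  Position 4: 'c' vs 'c' => same
  Position 5: 'c' vs 'b' => DIFFER
Positions that differ: 5

5


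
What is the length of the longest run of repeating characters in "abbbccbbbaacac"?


Input: "abbbccbbbaacac"
Scanning for longest run:
  Position 1 ('b'): new char, reset run to 1
  Position 2 ('b'): continues run of 'b', length=2
  Position 3 ('b'): continues run of 'b', length=3
  Position 4 ('c'): new char, reset run to 1
  Position 5 ('c'): continues run of 'c', length=2
  Position 6 ('b'): new char, reset run to 1
  Position 7 ('b'): continues run of 'b', length=2
  Position 8 ('b'): continues run of 'b', length=3
  Position 9 ('a'): new char, reset run to 1
  Position 10 ('a'): continues run of 'a', length=2
  Position 11 ('c'): new char, reset run to 1
  Position 12 ('a'): new char, reset run to 1
  Position 13 ('c'): new char, reset run to 1
Longest run: 'b' with length 3

3


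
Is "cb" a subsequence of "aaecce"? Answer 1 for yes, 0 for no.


Check if "cb" is a subsequence of "aaecce"
Greedy scan:
  Position 0 ('a'): no match needed
  Position 1 ('a'): no match needed
  Position 2 ('e'): no match needed
  Position 3 ('c'): matches sub[0] = 'c'
  Position 4 ('c'): no match needed
  Position 5 ('e'): no match needed
Only matched 1/2 characters => not a subsequence

0


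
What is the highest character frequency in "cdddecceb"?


Input: cdddecceb
Character counts:
  'b': 1
  'c': 3
  'd': 3
  'e': 2
Maximum frequency: 3

3


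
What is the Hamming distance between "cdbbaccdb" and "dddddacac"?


Comparing "cdbbaccdb" and "dddddacac" position by position:
  Position 0: 'c' vs 'd' => differ
  Position 1: 'd' vs 'd' => same
  Position 2: 'b' vs 'd' => differ
  Position 3: 'b' vs 'd' => differ
  Position 4: 'a' vs 'd' => differ
  Position 5: 'c' vs 'a' => differ
  Position 6: 'c' vs 'c' => same
  Position 7: 'd' vs 'a' => differ
  Position 8: 'b' vs 'c' => differ
Total differences (Hamming distance): 7

7


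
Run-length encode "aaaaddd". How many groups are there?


Input: aaaaddd
Scanning for consecutive runs:
  Group 1: 'a' x 4 (positions 0-3)
  Group 2: 'd' x 3 (positions 4-6)
Total groups: 2

2


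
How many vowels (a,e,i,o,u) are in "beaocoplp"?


Input: beaocoplp
Checking each character:
  'b' at position 0: consonant
  'e' at position 1: vowel (running total: 1)
  'a' at position 2: vowel (running total: 2)
  'o' at position 3: vowel (running total: 3)
  'c' at position 4: consonant
  'o' at position 5: vowel (running total: 4)
  'p' at position 6: consonant
  'l' at position 7: consonant
  'p' at position 8: consonant
Total vowels: 4

4


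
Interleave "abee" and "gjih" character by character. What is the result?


Interleaving "abee" and "gjih":
  Position 0: 'a' from first, 'g' from second => "ag"
  Position 1: 'b' from first, 'j' from second => "bj"
  Position 2: 'e' from first, 'i' from second => "ei"
  Position 3: 'e' from first, 'h' from second => "eh"
Result: agbjeieh

agbjeieh


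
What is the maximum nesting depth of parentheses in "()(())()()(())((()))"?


Input: "()(())()()(())((()))"
Tracking depth:
  Position 0 '(': depth becomes 1
  Position 1 ')': depth becomes 0
  Position 2 '(': depth becomes 1
  Position 3 '(': depth becomes 2
  Position 4 ')': depth becomes 1
  Position 5 ')': depth becomes 0
  Position 6 '(': depth becomes 1
  Position 7 ')': depth becomes 0
  Position 8 '(': depth becomes 1
  Position 9 ')': depth becomes 0
  Position 10 '(': depth becomes 1
  Position 11 '(': depth becomes 2
  Position 12 ')': depth becomes 1
  Position 13 ')': depth becomes 0
  Position 14 '(': depth becomes 1
  Position 15 '(': depth becomes 2
  Position 16 '(': depth becomes 3
  Position 17 ')': depth becomes 2
  Position 18 ')': depth becomes 1
  Position 19 ')': depth becomes 0
Maximum depth reached: 3

3


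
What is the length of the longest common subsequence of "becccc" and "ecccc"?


LCS of "becccc" and "ecccc"
DP table:
           e    c    c    c    c
      0    0    0    0    0    0
  b   0    0    0    0    0    0
  e   0    1    1    1    1    1
  c   0    1    2    2    2    2
  c   0    1    2    3    3    3
  c   0    1    2    3    4    4
  c   0    1    2    3    4    5
LCS length = dp[6][5] = 5

5


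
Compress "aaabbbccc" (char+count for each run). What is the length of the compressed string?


Input: aaabbbccc
Runs:
  'a' x 3 => "a3"
  'b' x 3 => "b3"
  'c' x 3 => "c3"
Compressed: "a3b3c3"
Compressed length: 6

6


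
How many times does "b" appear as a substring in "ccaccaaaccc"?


Searching for "b" in "ccaccaaaccc"
Scanning each position:
  Position 0: "c" => no
  Position 1: "c" => no
  Position 2: "a" => no
  Position 3: "c" => no
  Position 4: "c" => no
  Position 5: "a" => no
  Position 6: "a" => no
  Position 7: "a" => no
  Position 8: "c" => no
  Position 9: "c" => no
  Position 10: "c" => no
Total occurrences: 0

0
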